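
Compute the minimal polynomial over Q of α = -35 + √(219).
m_α(x) = x^2 + 70x + 1006

From α + 35 = √(219), squaring gives (α + 35)^2 = 219, i.e. α^2 + 70α + 1225 = 219, so α^2 + 70α + 1006 = 0. The discriminant of x^2 + 70x + 1006 is (70)^2 - 4·(1006) = 4900 - 4024 = 876, and 4·(219) is not a perfect square in Q since 219 is squarefree and ≠ 1. Hence x^2 + 70x + 1006 is irreducible over Q and is the minimal polynomial of α.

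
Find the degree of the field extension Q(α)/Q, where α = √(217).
[Q(α):Q] = 2

[Q(α):Q] equals the degree of the minimal polynomial of α. Here α^2 = 217 and x^2 - 217 is irreducible (d = 217 is squarefree, ≠ 1, hence not a square), so deg(m_α) = 2. Thus [Q(α):Q] = 2.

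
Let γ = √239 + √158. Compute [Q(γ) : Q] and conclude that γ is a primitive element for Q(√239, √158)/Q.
[Q(γ) : Q] = 4 (equivalently, Q(γ) = Q(√239, √158))

Obviously Q(γ) ⊆ Q(√239, √158), and [Q(√239, √158):Q] = 4 (since 239, 158 are distinct squarefree integers > 1 with 37762 not a perfect square). To show equality we compute the minimal polynomial of γ. From γ = √239 + √158: γ^2 = 239 + 2√(37762) + 158 = 397 + 2√(37762), so γ^2 - 397 = 2√(37762); squaring, (γ^2 - 397)^2 = 4·37762, i.e. γ^4 - 794γ^2 + 157609 - 151048 = 0, i.e. γ^4 - 794γ^2 + 6561 = 0. So γ is a root of x^4 - 794x^2 + 6561. This polynomial is irreducible over Q: it has no rational root (each ±√239 ± √158 is irrational), and any factorization into two quadratics over Q would force √(37762) ∈ Q (pairing opposite roots) or √239, √158 ∈ Q (other pairings), all impossible. Hence [Q(γ):Q] = 4 = [Q(√239, √158):Q], so Q(γ) = Q(√239, √158).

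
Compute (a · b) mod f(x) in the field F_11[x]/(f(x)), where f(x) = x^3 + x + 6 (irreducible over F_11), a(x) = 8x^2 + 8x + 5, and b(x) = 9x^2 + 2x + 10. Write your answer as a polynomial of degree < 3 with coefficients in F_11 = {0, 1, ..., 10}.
a · b ≡ 3x^2 + 10x + 6 (mod f(x))

Multiply in F_11[x]: a(x)·b(x) = (8x^2 + 8x + 5)·(9x^2 + 2x + 10) = 6x^4 + 9x^2 + 2x + 6. This has degree ≥ 3, so divide by f(x) over F_11: 6x^4 + 9x^2 + 2x + 6 = (6x)·(x^3 + x + 6) + (3x^2 + 10x + 6). Hence a·b ≡ 3x^2 + 10x + 6 (mod f). (F_11[x]/(f) is a field with 11^3 = 1331 elements since f is irreducible of degree 3.)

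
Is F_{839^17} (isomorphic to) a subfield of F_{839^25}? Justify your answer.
No: F_{839^17} is not a subfield of F_{839^25}

F_{p^m} embeds in F_{p^n} iff m | n. Here 17 ∤ 25 (since 25 = 1·17 + 8 with remainder 8 ≠ 0), so F_{839^17} is not a subfield of F_{839^25}. Equivalently: if it were, the tower law would give 17 = [F_{839^17}:F_839] dividing [F_{839^25}:F_839] = 25, contradiction.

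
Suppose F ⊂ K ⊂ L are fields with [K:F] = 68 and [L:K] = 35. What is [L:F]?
[L:F] = 2380

The tower law says that for any tower of field extensions F ⊂ K ⊂ L with finite degrees, [L:F] = [L:K] · [K:F]. Here this gives [L:F] = 35 · 68 = 2380.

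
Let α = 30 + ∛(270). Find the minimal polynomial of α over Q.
m_α(x) = x^3 - 90x^2 + 2700x - 27270

Set β = α - 30 = ∛(270), so β^3 = 270. Then (α - 30)^3 - 270 = 0, i.e. α is a root of g(x) = (x - 30)^3 - 270 = x^3 - 90x^2 + 2700x - 27270. Since g(x) = h(x - 30) where h(x) = x^3 - 270, and h is irreducible over Q (because 270 is not a perfect cube, so h has no rational root, and a monic cubic with no rational root is irreducible), g is also irreducible (irreducibility is preserved under the substitution x → x - 30). Hence m_α(x) = x^3 - 90x^2 + 2700x - 27270.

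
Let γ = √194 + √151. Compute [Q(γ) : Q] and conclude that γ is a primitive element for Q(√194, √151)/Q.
[Q(γ) : Q] = 4 (equivalently, Q(γ) = Q(√194, √151))

Obviously Q(γ) ⊆ Q(√194, √151), and [Q(√194, √151):Q] = 4 (since 194, 151 are distinct squarefree integers > 1 with 29294 not a perfect square). To show equality we compute the minimal polynomial of γ. From γ = √194 + √151: γ^2 = 194 + 2√(29294) + 151 = 345 + 2√(29294), so γ^2 - 345 = 2√(29294); squaring, (γ^2 - 345)^2 = 4·29294, i.e. γ^4 - 690γ^2 + 119025 - 117176 = 0, i.e. γ^4 - 690γ^2 + 1849 = 0. So γ is a root of x^4 - 690x^2 + 1849. This polynomial is irreducible over Q: it has no rational root (each ±√194 ± √151 is irrational), and any factorization into two quadratics over Q would force √(29294) ∈ Q (pairing opposite roots) or √194, √151 ∈ Q (other pairings), all impossible. Hence [Q(γ):Q] = 4 = [Q(√194, √151):Q], so Q(γ) = Q(√194, √151).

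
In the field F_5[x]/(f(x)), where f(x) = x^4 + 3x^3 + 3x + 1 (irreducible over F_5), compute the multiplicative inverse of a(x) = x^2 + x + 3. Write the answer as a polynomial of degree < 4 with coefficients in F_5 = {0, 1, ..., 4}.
a(x)^(-1) ≡ 2x^3 + 2x + 4 (mod f(x))

Since f is irreducible over F_5, F_5[x]/(f) is a field and a(x) ≠ 0 has an inverse. Apply the extended Euclidean algorithm to f(x) and a(x) in F_5[x]: f(x) = (x^2 + 2x)·a(x) + (2x + 1);  a(x) = (3x + 4)·(2x + 1) + (4). The last nonzero remainder is the constant 4 = gcd(f, a) in F_5. Back-substituting through the division chain expresses 4 = s(x)·a(x) + t(x)·f(x) with s(x) ≡ 3x^3 + 3x + 1 (mod f), so (3x^3 + 3x + 1)·a(x) ≡ 4 (mod f). Multiplying by 4^(-1) ≡ 4 in F_5 gives a(x)^(-1) ≡ 4·(3x^3 + 3x + 1) ≡ 2x^3 + 2x + 4 (mod f). Check: (x^2 + x + 3)·(2x^3 + 2x + 4) = 2x^5 + 2x^4 + 3x^3 + x^2 + 2 ≡ 1 (mod x^4 + 3x^3 + 3x + 1).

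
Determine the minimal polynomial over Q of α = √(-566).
m_α(x) = x^2 + 566

α satisfies α^2 + 566 = 0, so x^2 + 566 annihilates α. Since d = -566 is squarefree and ≠ 1, it is not a perfect square in Q, so x^2 + 566 has no rational root and is therefore irreducible over Q (a degree-2 polynomial over a field is irreducible iff it has no root). Hence m_α(x) = x^2 + 566.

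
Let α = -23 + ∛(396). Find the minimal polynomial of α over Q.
m_α(x) = x^3 + 69x^2 + 1587x + 11771

Set β = α + 23 = ∛(396), so β^3 = 396. Then (α + 23)^3 - 396 = 0, i.e. α is a root of g(x) = (x + 23)^3 - 396 = x^3 + 69x^2 + 1587x + 11771. Since g(x) = h(x + 23) where h(x) = x^3 - 396, and h is irreducible over Q (because 396 is not a perfect cube, so h has no rational root, and a monic cubic with no rational root is irreducible), g is also irreducible (irreducibility is preserved under the substitution x → x + 23). Hence m_α(x) = x^3 + 69x^2 + 1587x + 11771.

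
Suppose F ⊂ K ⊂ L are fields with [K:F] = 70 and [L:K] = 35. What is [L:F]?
[L:F] = 2450

The tower law says that for any tower of field extensions F ⊂ K ⊂ L with finite degrees, [L:F] = [L:K] · [K:F]. Here this gives [L:F] = 35 · 70 = 2450.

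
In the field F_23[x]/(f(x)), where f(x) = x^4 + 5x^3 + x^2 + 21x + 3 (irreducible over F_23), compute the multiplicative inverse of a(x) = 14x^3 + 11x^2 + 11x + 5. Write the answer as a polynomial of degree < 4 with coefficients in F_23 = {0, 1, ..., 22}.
a(x)^(-1) ≡ 5x^3 + 6x^2 + 16x + 7 (mod f(x))

Since f is irreducible over F_23, F_23[x]/(f) is a field and a(x) ≠ 0 has an inverse. Apply the extended Euclidean algorithm to f(x) and a(x) in F_23[x]: f(x) = (5x + 3)·a(x) + (5x^2 + 9x + 11);  a(x) = (12x + 22)·(5x^2 + 9x + 11) + (3x + 16);  (5x^2 + 9x + 11) = (17x + 12)·(3x + 16) + (3). The last nonzero remainder is the constant 3 = gcd(f, a) in F_23. Back-substituting through the division chain expresses 3 = s(x)·a(x) + t(x)·f(x) with s(x) ≡ 15x^3 + 18x^2 + 2x + 21 (mod f), so (15x^3 + 18x^2 + 2x + 21)·a(x) ≡ 3 (mod f). Multiplying by 3^(-1) ≡ 8 in F_23 gives a(x)^(-1) ≡ 8·(15x^3 + 18x^2 + 2x + 21) ≡ 5x^3 + 6x^2 + 16x + 7 (mod f). Check: (14x^3 + 11x^2 + 11x + 5)·(5x^3 + 6x^2 + 16x + 7) = x^6 + x^5 + 20x^3 + 7x^2 + 19x + 12 ≡ 1 (mod x^4 + 5x^3 + x^2 + 21x + 3).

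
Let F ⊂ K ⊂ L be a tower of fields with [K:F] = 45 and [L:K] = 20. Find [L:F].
[L:F] = 900

The tower law says that for any tower of field extensions F ⊂ K ⊂ L with finite degrees, [L:F] = [L:K] · [K:F]. Here this gives [L:F] = 20 · 45 = 900.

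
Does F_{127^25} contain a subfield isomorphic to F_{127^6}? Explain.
No: F_{127^6} is not a subfield of F_{127^25}

F_{p^m} embeds in F_{p^n} iff m | n. Here 6 ∤ 25 (since 25 = 4·6 + 1 with remainder 1 ≠ 0), so F_{127^6} is not a subfield of F_{127^25}. Equivalently: if it were, the tower law would give 6 = [F_{127^6}:F_127] dividing [F_{127^25}:F_127] = 25, contradiction.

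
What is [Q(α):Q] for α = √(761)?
[Q(α):Q] = 2

[Q(α):Q] equals the degree of the minimal polynomial of α. Here α^2 = 761 and x^2 - 761 is irreducible (d = 761 is squarefree, ≠ 1, hence not a square), so deg(m_α) = 2. Thus [Q(α):Q] = 2.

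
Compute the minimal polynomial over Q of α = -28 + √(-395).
m_α(x) = x^2 + 56x + 1179

From α + 28 = √(-395), squaring gives (α + 28)^2 = -395, i.e. α^2 + 56α + 784 = -395, so α^2 + 56α + 1179 = 0. The discriminant of x^2 + 56x + 1179 is (56)^2 - 4·(1179) = 3136 - 4716 = -1580, and 4·(-395) is not a perfect square in Q since -395 is squarefree and ≠ 1. Hence x^2 + 56x + 1179 is irreducible over Q and is the minimal polynomial of α.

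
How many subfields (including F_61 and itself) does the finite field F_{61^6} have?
F_{61^6} has 4 subfields

The subfields of F_{p^n} are exactly the fields F_{p^d} for d | n (each is the fixed field of the unique index-d subgroup of Gal(F_{p^n}/F_p) ≅ Z/nZ). The divisors of n = 6 are {1, 2, 3, 6}, giving 4 subfields: F_{61^1}, F_{61^2}, F_{61^3}, F_{61^6}.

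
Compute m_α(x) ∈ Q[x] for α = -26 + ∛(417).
m_α(x) = x^3 + 78x^2 + 2028x + 17159

Set β = α + 26 = ∛(417), so β^3 = 417. Then (α + 26)^3 - 417 = 0, i.e. α is a root of g(x) = (x + 26)^3 - 417 = x^3 + 78x^2 + 2028x + 17159. Since g(x) = h(x + 26) where h(x) = x^3 - 417, and h is irreducible over Q (because 417 is not a perfect cube, so h has no rational root, and a monic cubic with no rational root is irreducible), g is also irreducible (irreducibility is preserved under the substitution x → x + 26). Hence m_α(x) = x^3 + 78x^2 + 2028x + 17159.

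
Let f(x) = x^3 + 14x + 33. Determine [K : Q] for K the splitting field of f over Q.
[K : Q] = 6

By the rational root test, any rational root of the monic integer polynomial f(x) = x^3 + 14x + 33 must be an integer dividing the constant term 33, i.e. one of ±{1, 3, 11, 33}. Evaluating: f(1) = 48, f(-1) = 18, f(3) = 102, f(-3) = -36, f(11) = 1518, f(-11) = -1452, f(33) = 36432, f(-33) = -36366; none is 0, so f has no rational root and is therefore irreducible over Q (a cubic with no linear factor over a field is irreducible). For an irreducible cubic, the Galois group is A_3 or S_3 according as the discriminant disc(f) = -4a^3 - 27b^2 = -4·(14)^3 - 27·(33)^2 = -40379 is or is not a square in Q. Here disc(f) = -40379 is not a perfect square in Q, so the Galois group of f over Q is not contained in A_3 and must be all of S_3. The splitting field has degree |S_3| = 6 over Q, so [K : Q] = 6.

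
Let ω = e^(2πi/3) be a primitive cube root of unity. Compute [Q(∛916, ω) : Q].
[Q(∛916, ω) : Q] = 6

[Q(∛916):Q] = 3 (min poly x^3 - 916, irreducible since 916 is not a perfect cube). [Q(ω):Q] = 2 (min poly x^2 + x + 1). Since Q(∛916) ⊂ R and ω ∉ R, we have ω ∉ Q(∛916), so x^2 + x + 1 remains irreducible over Q(∛916) and [Q(∛916, ω) : Q(∛916)] = 2. By the tower law, [Q(∛916, ω) : Q] = 3 · 2 = 6. (In fact Q(∛916, ω) is the splitting field of x^3 - 916 over Q.)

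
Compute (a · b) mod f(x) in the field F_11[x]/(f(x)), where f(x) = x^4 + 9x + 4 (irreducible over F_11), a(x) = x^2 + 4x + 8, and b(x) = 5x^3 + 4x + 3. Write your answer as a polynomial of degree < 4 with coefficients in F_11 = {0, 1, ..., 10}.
a · b ≡ 7x^2 + 9x + 10 (mod f(x))

Multiply in F_11[x]: a(x)·b(x) = (x^2 + 4x + 8)·(5x^3 + 4x + 3) = 5x^5 + 9x^4 + 8x^2 + 2. This has degree ≥ 4, so divide by f(x) over F_11: 5x^5 + 9x^4 + 8x^2 + 2 = (5x + 9)·(x^4 + 9x + 4) + (7x^2 + 9x + 10). Hence a·b ≡ 7x^2 + 9x + 10 (mod f). (F_11[x]/(f) is a field with 11^4 = 14641 elements since f is irreducible of degree 4.)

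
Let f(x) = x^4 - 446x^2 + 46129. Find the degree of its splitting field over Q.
[K : Q] = 4

Solving the quadratic in x^2: x^2 = (446 ± √(446^2 - 4·46129))/2 = (446 ± √14400)/2 = (446 ± 120)/2, giving x^2 = 283 or x^2 = 163. So f(x) = (x^2 - 283)(x^2 - 163) and the roots of f are ±√283, ±√163. Hence the splitting field is K = Q(√283, √163). Since 283 and 163 are distinct squarefree integers > 1, their product 46129 is not a perfect square, so √163 ∉ Q(√283). By the tower law [K:Q] = [Q(√283,√163):Q(√283)] · [Q(√283):Q] = 2 · 2 = 4.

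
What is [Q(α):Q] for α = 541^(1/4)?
[Q(α):Q] = 4

α is a root of x^4 - 541. By Eisenstein's criterion at the prime p = 541 (which divides the constant term 541 but p^2 = 292681 does not, since 541 is squarefree), x^4 - 541 is irreducible over Q. Hence [Q(α):Q] = 4.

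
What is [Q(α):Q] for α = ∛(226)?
[Q(α):Q] = 3

The minimal polynomial of α is x^3 - 226, irreducible over Q since 226 is not a perfect cube (so x^3 - 226 has no rational root). Hence [Q(α):Q] = deg(m_α) = 3.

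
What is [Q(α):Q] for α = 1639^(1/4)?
[Q(α):Q] = 4

α is a root of x^4 - 1639. By Eisenstein's criterion at the prime p = 11 (which divides the constant term 1639 but p^2 = 121 does not, since 1639 is squarefree), x^4 - 1639 is irreducible over Q. Hence [Q(α):Q] = 4.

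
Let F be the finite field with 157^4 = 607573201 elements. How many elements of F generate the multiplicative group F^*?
There are φ(607573200) = 134184960 primitive elements

F_q^* is cyclic of order q - 1 = 607573200. A cyclic group of order m has exactly φ(m) generators. Here m = 607573200 = 2^4 · 3 · 5^2 · 13 · 17 · 29 · 79, so the number of primitive elements is φ(607573200) = 134184960.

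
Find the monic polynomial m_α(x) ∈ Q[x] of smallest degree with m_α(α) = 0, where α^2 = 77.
m_α(x) = x^2 - 77

α satisfies α^2 - 77 = 0, so x^2 - 77 annihilates α. Since d = 77 is squarefree and ≠ 1, it is not a perfect square in Q, so x^2 - 77 has no rational root and is therefore irreducible over Q (a degree-2 polynomial over a field is irreducible iff it has no root). Hence m_α(x) = x^2 - 77.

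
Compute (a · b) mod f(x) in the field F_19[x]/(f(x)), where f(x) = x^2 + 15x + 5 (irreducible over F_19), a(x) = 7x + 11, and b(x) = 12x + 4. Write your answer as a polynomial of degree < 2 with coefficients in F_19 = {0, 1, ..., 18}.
a · b ≡ 2x + 4 (mod f(x))

Multiply in F_19[x]: a(x)·b(x) = (7x + 11)·(12x + 4) = 8x^2 + 8x + 6. This has degree ≥ 2, so divide by f(x) over F_19: 8x^2 + 8x + 6 = (8)·(x^2 + 15x + 5) + (2x + 4). Hence a·b ≡ 2x + 4 (mod f). (F_19[x]/(f) is a field with 19^2 = 361 elements since f is irreducible of degree 2.)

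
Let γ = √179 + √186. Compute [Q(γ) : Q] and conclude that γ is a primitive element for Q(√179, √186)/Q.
[Q(γ) : Q] = 4 (equivalently, Q(γ) = Q(√179, √186))

Obviously Q(γ) ⊆ Q(√179, √186), and [Q(√179, √186):Q] = 4 (since 179, 186 are distinct squarefree integers > 1 with 33294 not a perfect square). To show equality we compute the minimal polynomial of γ. From γ = √179 + √186: γ^2 = 179 + 2√(33294) + 186 = 365 + 2√(33294), so γ^2 - 365 = 2√(33294); squaring, (γ^2 - 365)^2 = 4·33294, i.e. γ^4 - 730γ^2 + 133225 - 133176 = 0, i.e. γ^4 - 730γ^2 + 49 = 0. So γ is a root of x^4 - 730x^2 + 49. This polynomial is irreducible over Q: it has no rational root (each ±√179 ± √186 is irrational), and any factorization into two quadratics over Q would force √(33294) ∈ Q (pairing opposite roots) or √179, √186 ∈ Q (other pairings), all impossible. Hence [Q(γ):Q] = 4 = [Q(√179, √186):Q], so Q(γ) = Q(√179, √186).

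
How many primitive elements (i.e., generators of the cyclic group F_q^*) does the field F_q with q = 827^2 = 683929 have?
There are φ(683928) = 183744 primitive elements

F_q^* is cyclic of order q - 1 = 683928. A cyclic group of order m has exactly φ(m) generators. Here m = 683928 = 2^3 · 3^2 · 7 · 23 · 59, so the number of primitive elements is φ(683928) = 183744.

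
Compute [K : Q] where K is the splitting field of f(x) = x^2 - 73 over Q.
[K : Q] = 2

f(x) = x^2 - 73 factors as (x - √73)(x + √73). The splitting field is K = Q(√73). Since 73 is squarefree and > 1, it is not a perfect square, so x^2 - 73 is irreducible over Q and [Q(√73) : Q] = 2. Hence [K : Q] = 2.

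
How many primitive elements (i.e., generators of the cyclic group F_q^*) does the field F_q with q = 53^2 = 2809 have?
There are φ(2808) = 864 primitive elements

F_q^* is cyclic of order q - 1 = 2808. A cyclic group of order m has exactly φ(m) generators. Here m = 2808 = 2^3 · 3^3 · 13, so the number of primitive elements is φ(2808) = 864.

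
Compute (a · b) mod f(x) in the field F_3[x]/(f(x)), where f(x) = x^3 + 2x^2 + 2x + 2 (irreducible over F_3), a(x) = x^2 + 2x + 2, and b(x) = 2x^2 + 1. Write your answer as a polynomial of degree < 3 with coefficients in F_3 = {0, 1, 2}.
a · b ≡ x^2 + x + 2 (mod f(x))

Multiply in F_3[x]: a(x)·b(x) = (x^2 + 2x + 2)·(2x^2 + 1) = 2x^4 + x^3 + 2x^2 + 2x + 2. This has degree ≥ 3, so divide by f(x) over F_3: 2x^4 + x^3 + 2x^2 + 2x + 2 = (2x)·(x^3 + 2x^2 + 2x + 2) + (x^2 + x + 2). Hence a·b ≡ x^2 + x + 2 (mod f). (F_3[x]/(f) is a field with 3^3 = 27 elements since f is irreducible of degree 3.)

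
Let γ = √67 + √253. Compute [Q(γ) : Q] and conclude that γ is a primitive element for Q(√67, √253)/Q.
[Q(γ) : Q] = 4 (equivalently, Q(γ) = Q(√67, √253))

Obviously Q(γ) ⊆ Q(√67, √253), and [Q(√67, √253):Q] = 4 (since 67, 253 are distinct squarefree integers > 1 with 16951 not a perfect square). To show equality we compute the minimal polynomial of γ. From γ = √67 + √253: γ^2 = 67 + 2√(16951) + 253 = 320 + 2√(16951), so γ^2 - 320 = 2√(16951); squaring, (γ^2 - 320)^2 = 4·16951, i.e. γ^4 - 640γ^2 + 102400 - 67804 = 0, i.e. γ^4 - 640γ^2 + 34596 = 0. So γ is a root of x^4 - 640x^2 + 34596. This polynomial is irreducible over Q: it has no rational root (each ±√67 ± √253 is irrational), and any factorization into two quadratics over Q would force √(16951) ∈ Q (pairing opposite roots) or √67, √253 ∈ Q (other pairings), all impossible. Hence [Q(γ):Q] = 4 = [Q(√67, √253):Q], so Q(γ) = Q(√67, √253).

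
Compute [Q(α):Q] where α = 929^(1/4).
[Q(α):Q] = 4

α is a root of x^4 - 929. By Eisenstein's criterion at the prime p = 929 (which divides the constant term 929 but p^2 = 863041 does not, since 929 is squarefree), x^4 - 929 is irreducible over Q. Hence [Q(α):Q] = 4.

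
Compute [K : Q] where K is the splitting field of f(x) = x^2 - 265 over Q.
[K : Q] = 2

f(x) = x^2 - 265 factors as (x - √265)(x + √265). The splitting field is K = Q(√265). Since 265 is squarefree and > 1, it is not a perfect square, so x^2 - 265 is irreducible over Q and [Q(√265) : Q] = 2. Hence [K : Q] = 2.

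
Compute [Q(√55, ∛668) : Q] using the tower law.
[Q(√55, ∛668) : Q] = 6

Let L = Q(√55, ∛668). Since Q(√55) ⊂ L and [Q(√55):Q] = 2, the tower law gives 2 | [L:Q]. Likewise Q(∛668) ⊂ L with [Q(∛668):Q] = 3 (because 668 is not a perfect cube), so 3 | [L:Q]. As gcd(2,3) = 1, [L:Q] is divisible by 6. Conversely L is generated over Q by √55 and ∛668, so [L:Q] ≤ 2·3 = 6. Therefore [Q(√55, ∛668) : Q] = 6.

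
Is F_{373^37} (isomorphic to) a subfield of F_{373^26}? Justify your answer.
No: F_{373^37} is not a subfield of F_{373^26}

F_{p^m} embeds in F_{p^n} iff m | n. Here 37 ∤ 26 (since 26 = 0·37 + 26 with remainder 26 ≠ 0), so F_{373^37} is not a subfield of F_{373^26}. Equivalently: if it were, the tower law would give 37 = [F_{373^37}:F_373] dividing [F_{373^26}:F_373] = 26, contradiction.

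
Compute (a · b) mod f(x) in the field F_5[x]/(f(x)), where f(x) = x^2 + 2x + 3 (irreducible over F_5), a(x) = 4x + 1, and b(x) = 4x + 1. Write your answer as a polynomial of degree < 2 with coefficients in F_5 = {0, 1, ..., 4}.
a · b ≡ x + 3 (mod f(x))

Multiply in F_5[x]: a(x)·b(x) = (4x + 1)·(4x + 1) = x^2 + 3x + 1. This has degree ≥ 2, so divide by f(x) over F_5: x^2 + 3x + 1 = (1)·(x^2 + 2x + 3) + (x + 3). Hence a·b ≡ x + 3 (mod f). (F_5[x]/(f) is a field with 5^2 = 25 elements since f is irreducible of degree 2.)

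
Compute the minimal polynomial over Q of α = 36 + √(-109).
m_α(x) = x^2 - 72x + 1405

From α - 36 = √(-109), squaring gives (α - 36)^2 = -109, i.e. α^2 - 72α + 1296 = -109, so α^2 - 72α + 1405 = 0. The discriminant of x^2 - 72x + 1405 is (-72)^2 - 4·(1405) = 5184 - 5620 = -436, and 4·(-109) is not a perfect square in Q since -109 is squarefree and ≠ 1. Hence x^2 - 72x + 1405 is irreducible over Q and is the minimal polynomial of α.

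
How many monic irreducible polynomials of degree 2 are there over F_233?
There are 27028 monic irreducible polynomials of degree 2 over F_233

Each element of F_{233^2} that lies in no proper subfield is a root of exactly one monic irreducible of degree 2 over F_233, and each such polynomial has 2 distinct roots in F_{233^2}. By Möbius inversion the count is N_233(2) = (1/2) Σ_{d|2} μ(2/d) · 233^d = (1/2)(μ(2)·233^1 + μ(1)·233^2) = 54056/2 = 27028.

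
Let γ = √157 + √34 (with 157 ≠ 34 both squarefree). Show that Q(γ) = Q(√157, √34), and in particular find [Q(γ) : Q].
[Q(γ) : Q] = 4 (equivalently, Q(γ) = Q(√157, √34))

Obviously Q(γ) ⊆ Q(√157, √34), and [Q(√157, √34):Q] = 4 (since 157, 34 are distinct squarefree integers > 1 with 5338 not a perfect square). To show equality we compute the minimal polynomial of γ. From γ = √157 + √34: γ^2 = 157 + 2√(5338) + 34 = 191 + 2√(5338), so γ^2 - 191 = 2√(5338); squaring, (γ^2 - 191)^2 = 4·5338, i.e. γ^4 - 382γ^2 + 36481 - 21352 = 0, i.e. γ^4 - 382γ^2 + 15129 = 0. So γ is a root of x^4 - 382x^2 + 15129. This polynomial is irreducible over Q: it has no rational root (each ±√157 ± √34 is irrational), and any factorization into two quadratics over Q would force √(5338) ∈ Q (pairing opposite roots) or √157, √34 ∈ Q (other pairings), all impossible. Hence [Q(γ):Q] = 4 = [Q(√157, √34):Q], so Q(γ) = Q(√157, √34).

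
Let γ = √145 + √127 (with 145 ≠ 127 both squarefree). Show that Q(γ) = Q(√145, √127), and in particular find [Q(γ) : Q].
[Q(γ) : Q] = 4 (equivalently, Q(γ) = Q(√145, √127))

Obviously Q(γ) ⊆ Q(√145, √127), and [Q(√145, √127):Q] = 4 (since 145, 127 are distinct squarefree integers > 1 with 18415 not a perfect square). To show equality we compute the minimal polynomial of γ. From γ = √145 + √127: γ^2 = 145 + 2√(18415) + 127 = 272 + 2√(18415), so γ^2 - 272 = 2√(18415); squaring, (γ^2 - 272)^2 = 4·18415, i.e. γ^4 - 544γ^2 + 73984 - 73660 = 0, i.e. γ^4 - 544γ^2 + 324 = 0. So γ is a root of x^4 - 544x^2 + 324. This polynomial is irreducible over Q: it has no rational root (each ±√145 ± √127 is irrational), and any factorization into two quadratics over Q would force √(18415) ∈ Q (pairing opposite roots) or √145, √127 ∈ Q (other pairings), all impossible. Hence [Q(γ):Q] = 4 = [Q(√145, √127):Q], so Q(γ) = Q(√145, √127).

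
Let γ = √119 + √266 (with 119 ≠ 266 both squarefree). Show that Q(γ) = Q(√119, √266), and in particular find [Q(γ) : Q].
[Q(γ) : Q] = 4 (equivalently, Q(γ) = Q(√119, √266))

Obviously Q(γ) ⊆ Q(√119, √266), and [Q(√119, √266):Q] = 4 (since 119, 266 are distinct squarefree integers > 1 with 31654 not a perfect square). To show equality we compute the minimal polynomial of γ. From γ = √119 + √266: γ^2 = 119 + 2√(31654) + 266 = 385 + 2√(31654), so γ^2 - 385 = 2√(31654); squaring, (γ^2 - 385)^2 = 4·31654, i.e. γ^4 - 770γ^2 + 148225 - 126616 = 0, i.e. γ^4 - 770γ^2 + 21609 = 0. So γ is a root of x^4 - 770x^2 + 21609. This polynomial is irreducible over Q: it has no rational root (each ±√119 ± √266 is irrational), and any factorization into two quadratics over Q would force √(31654) ∈ Q (pairing opposite roots) or √119, √266 ∈ Q (other pairings), all impossible. Hence [Q(γ):Q] = 4 = [Q(√119, √266):Q], so Q(γ) = Q(√119, √266).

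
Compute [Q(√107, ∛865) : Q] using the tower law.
[Q(√107, ∛865) : Q] = 6

Let L = Q(√107, ∛865). Since Q(√107) ⊂ L and [Q(√107):Q] = 2, the tower law gives 2 | [L:Q]. Likewise Q(∛865) ⊂ L with [Q(∛865):Q] = 3 (because 865 is not a perfect cube), so 3 | [L:Q]. As gcd(2,3) = 1, [L:Q] is divisible by 6. Conversely L is generated over Q by √107 and ∛865, so [L:Q] ≤ 2·3 = 6. Therefore [Q(√107, ∛865) : Q] = 6.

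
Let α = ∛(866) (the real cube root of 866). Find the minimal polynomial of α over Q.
m_α(x) = x^3 - 866

α satisfies α^3 = 866, so x^3 - 866 annihilates α. By the rational root test, a rational root p/q (in lowest terms) of x^3 - 866 would satisfy p^3 = 866 q^3, forcing q = 1 and p^3 = 866; but 866 is not a perfect cube, contradiction. A monic cubic over Q with no rational root is irreducible (any nontrivial factorization would include a linear factor). Hence x^3 - 866 is the minimal polynomial of α, and in particular [Q(α):Q] = 3.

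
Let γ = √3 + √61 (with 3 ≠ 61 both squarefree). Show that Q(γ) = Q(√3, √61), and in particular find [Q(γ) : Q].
[Q(γ) : Q] = 4 (equivalently, Q(γ) = Q(√3, √61))

Obviously Q(γ) ⊆ Q(√3, √61), and [Q(√3, √61):Q] = 4 (since 3, 61 are distinct squarefree integers > 1 with 183 not a perfect square). To show equality we compute the minimal polynomial of γ. From γ = √3 + √61: γ^2 = 3 + 2√(183) + 61 = 64 + 2√(183), so γ^2 - 64 = 2√(183); squaring, (γ^2 - 64)^2 = 4·183, i.e. γ^4 - 128γ^2 + 4096 - 732 = 0, i.e. γ^4 - 128γ^2 + 3364 = 0. So γ is a root of x^4 - 128x^2 + 3364. This polynomial is irreducible over Q: it has no rational root (each ±√3 ± √61 is irrational), and any factorization into two quadratics over Q would force √(183) ∈ Q (pairing opposite roots) or √3, √61 ∈ Q (other pairings), all impossible. Hence [Q(γ):Q] = 4 = [Q(√3, √61):Q], so Q(γ) = Q(√3, √61).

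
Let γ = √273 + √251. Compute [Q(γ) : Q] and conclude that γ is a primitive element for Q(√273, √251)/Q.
[Q(γ) : Q] = 4 (equivalently, Q(γ) = Q(√273, √251))

Obviously Q(γ) ⊆ Q(√273, √251), and [Q(√273, √251):Q] = 4 (since 273, 251 are distinct squarefree integers > 1 with 68523 not a perfect square). To show equality we compute the minimal polynomial of γ. From γ = √273 + √251: γ^2 = 273 + 2√(68523) + 251 = 524 + 2√(68523), so γ^2 - 524 = 2√(68523); squaring, (γ^2 - 524)^2 = 4·68523, i.e. γ^4 - 1048γ^2 + 274576 - 274092 = 0, i.e. γ^4 - 1048γ^2 + 484 = 0. So γ is a root of x^4 - 1048x^2 + 484. This polynomial is irreducible over Q: it has no rational root (each ±√273 ± √251 is irrational), and any factorization into two quadratics over Q would force √(68523) ∈ Q (pairing opposite roots) or √273, √251 ∈ Q (other pairings), all impossible. Hence [Q(γ):Q] = 4 = [Q(√273, √251):Q], so Q(γ) = Q(√273, √251).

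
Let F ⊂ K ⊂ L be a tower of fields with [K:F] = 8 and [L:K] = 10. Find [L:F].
[L:F] = 80

The tower law says that for any tower of field extensions F ⊂ K ⊂ L with finite degrees, [L:F] = [L:K] · [K:F]. Here this gives [L:F] = 10 · 8 = 80.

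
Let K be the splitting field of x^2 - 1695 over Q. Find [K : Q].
[K : Q] = 2

f(x) = x^2 - 1695 factors as (x - √1695)(x + √1695). The splitting field is K = Q(√1695). Since 1695 is squarefree and > 1, it is not a perfect square, so x^2 - 1695 is irreducible over Q and [Q(√1695) : Q] = 2. Hence [K : Q] = 2.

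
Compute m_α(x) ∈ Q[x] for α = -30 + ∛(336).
m_α(x) = x^3 + 90x^2 + 2700x + 26664

Set β = α + 30 = ∛(336), so β^3 = 336. Then (α + 30)^3 - 336 = 0, i.e. α is a root of g(x) = (x + 30)^3 - 336 = x^3 + 90x^2 + 2700x + 26664. Since g(x) = h(x + 30) where h(x) = x^3 - 336, and h is irreducible over Q (because 336 is not a perfect cube, so h has no rational root, and a monic cubic with no rational root is irreducible), g is also irreducible (irreducibility is preserved under the substitution x → x + 30). Hence m_α(x) = x^3 + 90x^2 + 2700x + 26664.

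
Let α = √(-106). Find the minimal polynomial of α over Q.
m_α(x) = x^2 + 106

α satisfies α^2 + 106 = 0, so x^2 + 106 annihilates α. Since d = -106 is squarefree and ≠ 1, it is not a perfect square in Q, so x^2 + 106 has no rational root and is therefore irreducible over Q (a degree-2 polynomial over a field is irreducible iff it has no root). Hence m_α(x) = x^2 + 106.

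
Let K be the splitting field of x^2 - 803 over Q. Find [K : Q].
[K : Q] = 2

f(x) = x^2 - 803 factors as (x - √803)(x + √803). The splitting field is K = Q(√803). Since 803 is squarefree and > 1, it is not a perfect square, so x^2 - 803 is irreducible over Q and [Q(√803) : Q] = 2. Hence [K : Q] = 2.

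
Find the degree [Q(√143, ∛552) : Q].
[Q(√143, ∛552) : Q] = 6

Let L = Q(√143, ∛552). Since Q(√143) ⊂ L and [Q(√143):Q] = 2, the tower law gives 2 | [L:Q]. Likewise Q(∛552) ⊂ L with [Q(∛552):Q] = 3 (because 552 is not a perfect cube), so 3 | [L:Q]. As gcd(2,3) = 1, [L:Q] is divisible by 6. Conversely L is generated over Q by √143 and ∛552, so [L:Q] ≤ 2·3 = 6. Therefore [Q(√143, ∛552) : Q] = 6.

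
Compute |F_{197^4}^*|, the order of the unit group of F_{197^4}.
|F_{197^4}^*| = 1506138480

F_{197^4} has 197^4 = 1506138481 elements; its multiplicative group consists of all nonzero elements, so |F_{197^4}^*| = 1506138481 - 1 = 1506138480. (It is cyclic since any finite subgroup of the multiplicative group of a field is cyclic.)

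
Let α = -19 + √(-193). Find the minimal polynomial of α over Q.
m_α(x) = x^2 + 38x + 554

From α + 19 = √(-193), squaring gives (α + 19)^2 = -193, i.e. α^2 + 38α + 361 = -193, so α^2 + 38α + 554 = 0. The discriminant of x^2 + 38x + 554 is (38)^2 - 4·(554) = 1444 - 2216 = -772, and 4·(-193) is not a perfect square in Q since -193 is squarefree and ≠ 1. Hence x^2 + 38x + 554 is irreducible over Q and is the minimal polynomial of α.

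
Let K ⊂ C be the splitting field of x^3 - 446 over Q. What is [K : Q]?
[K : Q] = 6

The roots of x^3 - 446 are ∛446, ω∛446, ω^2∛446 where ω = e^(2πi/3) is a primitive cube root of unity, so K = Q(∛446, ω). Now [Q(∛446):Q] = 3 (since 446 is not a perfect cube, x^3 - 446 is irreducible) and [Q(ω):Q] = 2. Both 2 and 3 divide [K:Q], and [K:Q] ≤ 3·2 = 6, so [K:Q] = 6. (Equivalently: Q(∛446) ⊂ R but ω ∉ R, so [K : Q(∛446)] = 2.)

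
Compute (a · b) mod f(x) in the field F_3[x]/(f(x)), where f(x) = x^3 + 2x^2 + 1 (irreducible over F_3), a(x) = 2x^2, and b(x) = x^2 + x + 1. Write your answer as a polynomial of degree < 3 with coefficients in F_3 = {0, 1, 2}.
a · b ≡ x + 2 (mod f(x))

Multiply in F_3[x]: a(x)·b(x) = (2x^2)·(x^2 + x + 1) = 2x^4 + 2x^3 + 2x^2. This has degree ≥ 3, so divide by f(x) over F_3: 2x^4 + 2x^3 + 2x^2 = (2x + 1)·(x^3 + 2x^2 + 1) + (x + 2). Hence a·b ≡ x + 2 (mod f). (F_3[x]/(f) is a field with 3^3 = 27 elements since f is irreducible of degree 3.)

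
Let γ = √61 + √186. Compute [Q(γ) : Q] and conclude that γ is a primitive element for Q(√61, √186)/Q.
[Q(γ) : Q] = 4 (equivalently, Q(γ) = Q(√61, √186))

Obviously Q(γ) ⊆ Q(√61, √186), and [Q(√61, √186):Q] = 4 (since 61, 186 are distinct squarefree integers > 1 with 11346 not a perfect square). To show equality we compute the minimal polynomial of γ. From γ = √61 + √186: γ^2 = 61 + 2√(11346) + 186 = 247 + 2√(11346), so γ^2 - 247 = 2√(11346); squaring, (γ^2 - 247)^2 = 4·11346, i.e. γ^4 - 494γ^2 + 61009 - 45384 = 0, i.e. γ^4 - 494γ^2 + 15625 = 0. So γ is a root of x^4 - 494x^2 + 15625. This polynomial is irreducible over Q: it has no rational root (each ±√61 ± √186 is irrational), and any factorization into two quadratics over Q would force √(11346) ∈ Q (pairing opposite roots) or √61, √186 ∈ Q (other pairings), all impossible. Hence [Q(γ):Q] = 4 = [Q(√61, √186):Q], so Q(γ) = Q(√61, √186).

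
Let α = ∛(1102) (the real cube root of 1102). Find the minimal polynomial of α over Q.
m_α(x) = x^3 - 1102

α satisfies α^3 = 1102, so x^3 - 1102 annihilates α. By the rational root test, a rational root p/q (in lowest terms) of x^3 - 1102 would satisfy p^3 = 1102 q^3, forcing q = 1 and p^3 = 1102; but 1102 is not a perfect cube, contradiction. A monic cubic over Q with no rational root is irreducible (any nontrivial factorization would include a linear factor). Hence x^3 - 1102 is the minimal polynomial of α, and in particular [Q(α):Q] = 3.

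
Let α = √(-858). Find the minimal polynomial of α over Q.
m_α(x) = x^2 + 858

α satisfies α^2 + 858 = 0, so x^2 + 858 annihilates α. Since d = -858 is squarefree and ≠ 1, it is not a perfect square in Q, so x^2 + 858 has no rational root and is therefore irreducible over Q (a degree-2 polynomial over a field is irreducible iff it has no root). Hence m_α(x) = x^2 + 858.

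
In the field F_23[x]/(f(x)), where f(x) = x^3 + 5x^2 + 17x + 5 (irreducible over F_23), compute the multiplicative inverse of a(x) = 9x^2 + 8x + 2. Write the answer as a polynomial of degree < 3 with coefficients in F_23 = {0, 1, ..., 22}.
a(x)^(-1) ≡ 12x^2 + 20x + 19 (mod f(x))

Since f is irreducible over F_23, F_23[x]/(f) is a field and a(x) ≠ 0 has an inverse. Apply the extended Euclidean algorithm to f(x) and a(x) in F_23[x]: f(x) = (18x + 5)·a(x) + (10x + 18);  a(x) = (17x + 7)·(10x + 18) + (14). The last nonzero remainder is the constant 14 = gcd(f, a) in F_23. Back-substituting through the division chain expresses 14 = s(x)·a(x) + t(x)·f(x) with s(x) ≡ 7x^2 + 4x + 13 (mod f), so (7x^2 + 4x + 13)·a(x) ≡ 14 (mod f). Multiplying by 14^(-1) ≡ 5 in F_23 gives a(x)^(-1) ≡ 5·(7x^2 + 4x + 13) ≡ 12x^2 + 20x + 19 (mod f). Check: (9x^2 + 8x + 2)·(12x^2 + 20x + 19) = 16x^4 + 10x^2 + 8x + 15 ≡ 1 (mod x^3 + 5x^2 + 17x + 5).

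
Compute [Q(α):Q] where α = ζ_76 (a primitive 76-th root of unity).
[Q(α):Q] = 36

The minimal polynomial of ζ_76 over Q is the 76-th cyclotomic polynomial Φ_76(x), which is irreducible over Q and has degree φ(76) = 36. Hence [Q(α):Q] = φ(76) = 36.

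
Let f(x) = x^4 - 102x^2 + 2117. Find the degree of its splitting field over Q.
[K : Q] = 4

Solving the quadratic in x^2: x^2 = (102 ± √(102^2 - 4·2117))/2 = (102 ± √1936)/2 = (102 ± 44)/2, giving x^2 = 73 or x^2 = 29. So f(x) = (x^2 - 73)(x^2 - 29) and the roots of f are ±√73, ±√29. Hence the splitting field is K = Q(√73, √29). Since 73 and 29 are distinct squarefree integers > 1, their product 2117 is not a perfect square, so √29 ∉ Q(√73). By the tower law [K:Q] = [Q(√73,√29):Q(√73)] · [Q(√73):Q] = 2 · 2 = 4.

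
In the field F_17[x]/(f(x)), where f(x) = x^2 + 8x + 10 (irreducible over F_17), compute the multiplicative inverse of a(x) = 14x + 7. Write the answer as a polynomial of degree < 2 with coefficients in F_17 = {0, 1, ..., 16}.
a(x)^(-1) ≡ 3x + 14 (mod f(x))

Since f is irreducible over F_17, F_17[x]/(f) is a field and a(x) ≠ 0 has an inverse. Apply the extended Euclidean algorithm to f(x) and a(x) in F_17[x]: f(x) = (11x + 6)·a(x) + (2). The last nonzero remainder is the constant 2 = gcd(f, a) in F_17. Back-substituting through the division chain expresses 2 = s(x)·a(x) + t(x)·f(x) with s(x) ≡ 6x + 11 (mod f), so (6x + 11)·a(x) ≡ 2 (mod f). Multiplying by 2^(-1) ≡ 9 in F_17 gives a(x)^(-1) ≡ 9·(6x + 11) ≡ 3x + 14 (mod f). Check: (14x + 7)·(3x + 14) = 8x^2 + 13x + 13 ≡ 1 (mod x^2 + 8x + 10).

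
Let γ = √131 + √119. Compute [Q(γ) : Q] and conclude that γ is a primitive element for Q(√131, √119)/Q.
[Q(γ) : Q] = 4 (equivalently, Q(γ) = Q(√131, √119))

Obviously Q(γ) ⊆ Q(√131, √119), and [Q(√131, √119):Q] = 4 (since 131, 119 are distinct squarefree integers > 1 with 15589 not a perfect square). To show equality we compute the minimal polynomial of γ. From γ = √131 + √119: γ^2 = 131 + 2√(15589) + 119 = 250 + 2√(15589), so γ^2 - 250 = 2√(15589); squaring, (γ^2 - 250)^2 = 4·15589, i.e. γ^4 - 500γ^2 + 62500 - 62356 = 0, i.e. γ^4 - 500γ^2 + 144 = 0. So γ is a root of x^4 - 500x^2 + 144. This polynomial is irreducible over Q: it has no rational root (each ±√131 ± √119 is irrational), and any factorization into two quadratics over Q would force √(15589) ∈ Q (pairing opposite roots) or √131, √119 ∈ Q (other pairings), all impossible. Hence [Q(γ):Q] = 4 = [Q(√131, √119):Q], so Q(γ) = Q(√131, √119).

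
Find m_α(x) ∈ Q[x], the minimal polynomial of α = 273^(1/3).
m_α(x) = x^3 - 273

α satisfies α^3 = 273, so x^3 - 273 annihilates α. By the rational root test, a rational root p/q (in lowest terms) of x^3 - 273 would satisfy p^3 = 273 q^3, forcing q = 1 and p^3 = 273; but 273 is not a perfect cube, contradiction. A monic cubic over Q with no rational root is irreducible (any nontrivial factorization would include a linear factor). Hence x^3 - 273 is the minimal polynomial of α, and in particular [Q(α):Q] = 3.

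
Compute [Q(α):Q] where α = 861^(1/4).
[Q(α):Q] = 4

α is a root of x^4 - 861. By Eisenstein's criterion at the prime p = 3 (which divides the constant term 861 but p^2 = 9 does not, since 861 is squarefree), x^4 - 861 is irreducible over Q. Hence [Q(α):Q] = 4.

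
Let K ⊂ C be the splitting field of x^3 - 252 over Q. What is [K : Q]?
[K : Q] = 6

The roots of x^3 - 252 are ∛252, ω∛252, ω^2∛252 where ω = e^(2πi/3) is a primitive cube root of unity, so K = Q(∛252, ω). Now [Q(∛252):Q] = 3 (since 252 is not a perfect cube, x^3 - 252 is irreducible) and [Q(ω):Q] = 2. Both 2 and 3 divide [K:Q], and [K:Q] ≤ 3·2 = 6, so [K:Q] = 6. (Equivalently: Q(∛252) ⊂ R but ω ∉ R, so [K : Q(∛252)] = 2.)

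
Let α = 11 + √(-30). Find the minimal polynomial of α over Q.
m_α(x) = x^2 - 22x + 151

From α - 11 = √(-30), squaring gives (α - 11)^2 = -30, i.e. α^2 - 22α + 121 = -30, so α^2 - 22α + 151 = 0. The discriminant of x^2 - 22x + 151 is (-22)^2 - 4·(151) = 484 - 604 = -120, and 4·(-30) is not a perfect square in Q since -30 is squarefree and ≠ 1. Hence x^2 - 22x + 151 is irreducible over Q and is the minimal polynomial of α.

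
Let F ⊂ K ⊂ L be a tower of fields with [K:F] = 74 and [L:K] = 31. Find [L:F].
[L:F] = 2294

The tower law says that for any tower of field extensions F ⊂ K ⊂ L with finite degrees, [L:F] = [L:K] · [K:F]. Here this gives [L:F] = 31 · 74 = 2294.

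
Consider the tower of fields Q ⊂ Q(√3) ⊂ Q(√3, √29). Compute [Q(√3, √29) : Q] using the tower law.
[Q(√3, √29) : Q] = 4

[Q(√3):Q] = 2 (min poly x^2 - 3, irreducible since 3 is squarefree > 1). For the top step, suppose √29 ∈ Q(√3), say √29 = c + d√3 with c, d ∈ Q. Squaring: 29 = c^2 + 3d^2 + 2cd√3. Since √3 ∉ Q this forces 2cd = 0. If d = 0 then √29 = c ∈ Q, contradicting 29 squarefree > 1. If c = 0 then 29 = 3d^2, so 3·29 = (3d)^2 is a perfect square in Q — but 3·29 = 87 is not a perfect square (since 3 and 29 are distinct squarefree integers). Contradiction. Hence √29 ∉ Q(√3), so x^2 - 29 stays irreducible over Q(√3) and [Q(√3, √29) : Q(√3)] = 2. By the tower law, [Q(√3, √29) : Q] = 2 · 2 = 4.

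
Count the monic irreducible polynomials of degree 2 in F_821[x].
There are 336610 monic irreducible polynomials of degree 2 over F_821

Each element of F_{821^2} that lies in no proper subfield is a root of exactly one monic irreducible of degree 2 over F_821, and each such polynomial has 2 distinct roots in F_{821^2}. By Möbius inversion the count is N_821(2) = (1/2) Σ_{d|2} μ(2/d) · 821^d = (1/2)(μ(2)·821^1 + μ(1)·821^2) = 673220/2 = 336610.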